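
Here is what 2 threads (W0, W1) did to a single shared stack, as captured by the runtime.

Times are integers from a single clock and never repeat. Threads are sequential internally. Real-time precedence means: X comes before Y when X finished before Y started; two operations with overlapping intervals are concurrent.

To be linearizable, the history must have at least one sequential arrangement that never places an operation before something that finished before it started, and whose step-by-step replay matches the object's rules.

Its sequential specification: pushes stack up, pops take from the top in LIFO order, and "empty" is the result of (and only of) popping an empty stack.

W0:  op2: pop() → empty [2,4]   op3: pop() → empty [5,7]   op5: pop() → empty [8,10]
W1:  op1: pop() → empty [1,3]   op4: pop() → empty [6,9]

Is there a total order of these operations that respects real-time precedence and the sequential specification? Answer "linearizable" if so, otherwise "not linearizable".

one valid linearization: op1, op2, op3, op4, op5
after step 1 (op1 pop() → empty): stack <>
after step 2 (op2 pop() → empty): stack <>
after step 3 (op3 pop() → empty): stack <>
after step 4 (op4 pop() → empty): stack <>
after step 5 (op5 pop() → empty): stack <>

linearizable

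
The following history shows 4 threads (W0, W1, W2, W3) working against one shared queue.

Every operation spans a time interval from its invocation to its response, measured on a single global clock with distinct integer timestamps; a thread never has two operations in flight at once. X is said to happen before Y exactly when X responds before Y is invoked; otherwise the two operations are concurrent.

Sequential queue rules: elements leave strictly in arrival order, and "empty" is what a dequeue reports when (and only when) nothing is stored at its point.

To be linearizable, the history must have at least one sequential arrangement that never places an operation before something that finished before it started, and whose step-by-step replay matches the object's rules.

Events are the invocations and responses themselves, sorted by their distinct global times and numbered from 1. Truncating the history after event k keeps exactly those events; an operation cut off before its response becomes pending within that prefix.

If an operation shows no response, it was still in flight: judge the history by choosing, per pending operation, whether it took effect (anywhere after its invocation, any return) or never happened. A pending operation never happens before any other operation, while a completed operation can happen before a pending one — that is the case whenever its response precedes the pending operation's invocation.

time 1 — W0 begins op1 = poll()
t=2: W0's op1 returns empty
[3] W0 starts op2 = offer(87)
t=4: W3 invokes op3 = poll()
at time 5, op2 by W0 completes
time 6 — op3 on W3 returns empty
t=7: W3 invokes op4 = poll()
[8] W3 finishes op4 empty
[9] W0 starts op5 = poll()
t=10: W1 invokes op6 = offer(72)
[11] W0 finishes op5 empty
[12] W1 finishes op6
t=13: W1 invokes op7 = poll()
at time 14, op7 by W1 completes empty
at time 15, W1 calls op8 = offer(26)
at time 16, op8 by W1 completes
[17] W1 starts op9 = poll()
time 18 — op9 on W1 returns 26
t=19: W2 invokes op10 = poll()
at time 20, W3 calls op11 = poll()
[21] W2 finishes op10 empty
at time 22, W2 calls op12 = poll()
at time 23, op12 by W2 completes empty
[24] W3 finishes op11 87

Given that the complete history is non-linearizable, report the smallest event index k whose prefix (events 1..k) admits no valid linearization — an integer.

events 1..7 are linearizable; a witness order is op1, op3, op2:
after step 1 (op1 poll() → empty): queue <>
after step 2 (op3 poll() → empty): queue <>
after step 3 (op2 offer(87)): queue <87>
include event 8 — op4 responding at 8 — and every candidate order breaks
e.g. op1, op2, op3, op4: illegal at step 3, since op3 poll() → empty cannot apply there
e.g. op1, op3, op2, op4: illegal at step 4, since op4 poll() → empty cannot apply there

8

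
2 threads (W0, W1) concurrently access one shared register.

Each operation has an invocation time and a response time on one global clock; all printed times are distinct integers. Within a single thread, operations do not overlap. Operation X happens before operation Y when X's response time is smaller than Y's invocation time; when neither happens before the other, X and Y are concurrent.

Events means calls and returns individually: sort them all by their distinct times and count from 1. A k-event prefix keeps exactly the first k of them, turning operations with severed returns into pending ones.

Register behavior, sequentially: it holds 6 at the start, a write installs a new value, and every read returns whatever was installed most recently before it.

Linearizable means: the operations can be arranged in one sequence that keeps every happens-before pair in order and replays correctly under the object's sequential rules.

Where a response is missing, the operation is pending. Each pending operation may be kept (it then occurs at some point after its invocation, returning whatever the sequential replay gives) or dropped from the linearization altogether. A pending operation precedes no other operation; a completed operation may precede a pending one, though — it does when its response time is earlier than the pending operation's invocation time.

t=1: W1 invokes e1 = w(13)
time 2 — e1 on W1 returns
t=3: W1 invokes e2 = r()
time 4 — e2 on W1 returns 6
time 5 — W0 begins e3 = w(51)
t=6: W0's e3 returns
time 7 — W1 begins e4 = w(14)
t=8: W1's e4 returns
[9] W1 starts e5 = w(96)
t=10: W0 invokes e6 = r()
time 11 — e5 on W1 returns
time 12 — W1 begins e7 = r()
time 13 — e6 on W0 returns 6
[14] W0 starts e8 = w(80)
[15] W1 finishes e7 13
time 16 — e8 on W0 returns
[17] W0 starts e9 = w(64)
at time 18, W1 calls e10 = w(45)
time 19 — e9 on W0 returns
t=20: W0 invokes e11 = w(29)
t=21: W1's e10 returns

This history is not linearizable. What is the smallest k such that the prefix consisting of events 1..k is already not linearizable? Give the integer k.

4

events 1..3 are linearizable, e.g. via e1:
step 1: e1 w(13) — value 13
once event 4 joins (e2's response, time 4), exhaustive search finds no witness
take e1, e2: step 2 already fails, because e2 r() → 6 cannot occur there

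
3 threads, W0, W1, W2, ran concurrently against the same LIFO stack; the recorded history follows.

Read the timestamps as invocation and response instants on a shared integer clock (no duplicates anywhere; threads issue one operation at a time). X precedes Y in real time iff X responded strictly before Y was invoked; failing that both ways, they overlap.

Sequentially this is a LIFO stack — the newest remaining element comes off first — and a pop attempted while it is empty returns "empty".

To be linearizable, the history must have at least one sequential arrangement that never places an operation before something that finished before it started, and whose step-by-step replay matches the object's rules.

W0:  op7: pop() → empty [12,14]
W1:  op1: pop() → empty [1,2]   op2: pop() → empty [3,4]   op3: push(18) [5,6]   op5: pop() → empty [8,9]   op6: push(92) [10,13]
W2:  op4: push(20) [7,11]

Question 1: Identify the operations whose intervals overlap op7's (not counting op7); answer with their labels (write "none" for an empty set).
Answer: op6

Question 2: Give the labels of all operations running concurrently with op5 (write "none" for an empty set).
Answer: op4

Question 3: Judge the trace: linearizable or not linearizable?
events 1..8 are fine; event 9 — the response of op5 at time 9 — makes the prefix non-linearizable
one real-time candidate order over the 4 completed operations — the LIFO stack replay rejects it
including or dropping the 1 pending operation (op4) in any combination fails
e.g. op1, op2, op3, op5 (pending dropped): illegal at step 4, since op5 pop() → empty cannot apply there

not linearizable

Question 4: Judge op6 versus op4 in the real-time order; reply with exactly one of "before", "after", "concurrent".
Answer: concurrent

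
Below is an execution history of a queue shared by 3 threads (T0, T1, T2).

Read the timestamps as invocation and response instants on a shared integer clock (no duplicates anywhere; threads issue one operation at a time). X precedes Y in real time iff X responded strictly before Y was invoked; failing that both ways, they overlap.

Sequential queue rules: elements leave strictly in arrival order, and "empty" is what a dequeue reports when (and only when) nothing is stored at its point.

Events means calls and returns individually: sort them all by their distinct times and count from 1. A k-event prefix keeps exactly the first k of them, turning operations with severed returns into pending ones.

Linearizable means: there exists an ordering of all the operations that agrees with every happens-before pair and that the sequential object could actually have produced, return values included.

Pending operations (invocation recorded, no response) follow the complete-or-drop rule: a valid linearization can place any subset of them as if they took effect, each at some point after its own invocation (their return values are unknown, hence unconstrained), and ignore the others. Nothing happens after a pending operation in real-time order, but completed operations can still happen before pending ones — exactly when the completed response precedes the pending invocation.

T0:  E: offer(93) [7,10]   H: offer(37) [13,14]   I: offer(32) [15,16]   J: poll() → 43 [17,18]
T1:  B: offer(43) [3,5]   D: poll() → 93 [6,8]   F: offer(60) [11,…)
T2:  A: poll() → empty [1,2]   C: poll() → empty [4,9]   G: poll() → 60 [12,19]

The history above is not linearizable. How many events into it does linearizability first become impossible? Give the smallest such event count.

9

events 1..8 are linearizable; a witness order is A, B, C, E, D:
after step 1 (A poll() → empty): queue <>
after step 2 (B offer(43)): queue <43>
after step 3 (C poll() (pending, included)): queue <>
after step 4 (E offer(93) (pending, included)): queue <93>
after step 5 (D poll() → 93): queue <>
at event 9 (C's time-9 response) nothing linearizes any more
include/drop combinations of the 1 pending operation (E) were all tried; none helps
e.g. A, B, C, D (pending dropped): illegal at step 3, since C poll() → empty cannot apply there
e.g. A, B, D, C (pending dropped): illegal at step 3, since D poll() → 93 cannot apply there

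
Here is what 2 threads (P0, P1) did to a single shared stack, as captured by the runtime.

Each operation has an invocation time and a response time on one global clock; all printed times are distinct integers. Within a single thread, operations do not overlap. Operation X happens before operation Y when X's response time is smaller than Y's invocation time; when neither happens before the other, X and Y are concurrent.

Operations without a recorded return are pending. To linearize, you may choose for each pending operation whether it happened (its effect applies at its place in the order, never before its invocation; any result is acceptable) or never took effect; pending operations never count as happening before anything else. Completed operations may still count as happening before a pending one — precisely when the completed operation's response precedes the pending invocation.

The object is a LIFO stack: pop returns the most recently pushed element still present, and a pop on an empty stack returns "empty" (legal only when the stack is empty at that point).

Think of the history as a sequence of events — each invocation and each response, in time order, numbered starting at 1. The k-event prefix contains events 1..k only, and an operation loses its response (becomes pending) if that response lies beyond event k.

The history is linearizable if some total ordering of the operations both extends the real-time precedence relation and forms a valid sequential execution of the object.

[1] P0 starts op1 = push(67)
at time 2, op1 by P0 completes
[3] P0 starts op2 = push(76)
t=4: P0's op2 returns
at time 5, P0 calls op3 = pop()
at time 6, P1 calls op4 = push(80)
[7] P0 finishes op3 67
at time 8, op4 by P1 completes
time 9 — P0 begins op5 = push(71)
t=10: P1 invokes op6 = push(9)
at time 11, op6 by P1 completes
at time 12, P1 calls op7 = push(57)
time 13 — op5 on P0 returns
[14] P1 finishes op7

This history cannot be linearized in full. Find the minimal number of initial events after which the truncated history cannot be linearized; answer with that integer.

7

one valid order for events 1..6 is op1, op2:
1. op1 push(67), leaving stack <67>
2. op2 push(76), leaving stack <67,76>
with event 7 included (op3 responding at time 7), all real-time-consistent orders fail
including or dropping the 1 pending operation (op4) in any combination fails
e.g. op1, op2, op3 (pending dropped): illegal at step 3, since op3 pop() → 67 cannot apply there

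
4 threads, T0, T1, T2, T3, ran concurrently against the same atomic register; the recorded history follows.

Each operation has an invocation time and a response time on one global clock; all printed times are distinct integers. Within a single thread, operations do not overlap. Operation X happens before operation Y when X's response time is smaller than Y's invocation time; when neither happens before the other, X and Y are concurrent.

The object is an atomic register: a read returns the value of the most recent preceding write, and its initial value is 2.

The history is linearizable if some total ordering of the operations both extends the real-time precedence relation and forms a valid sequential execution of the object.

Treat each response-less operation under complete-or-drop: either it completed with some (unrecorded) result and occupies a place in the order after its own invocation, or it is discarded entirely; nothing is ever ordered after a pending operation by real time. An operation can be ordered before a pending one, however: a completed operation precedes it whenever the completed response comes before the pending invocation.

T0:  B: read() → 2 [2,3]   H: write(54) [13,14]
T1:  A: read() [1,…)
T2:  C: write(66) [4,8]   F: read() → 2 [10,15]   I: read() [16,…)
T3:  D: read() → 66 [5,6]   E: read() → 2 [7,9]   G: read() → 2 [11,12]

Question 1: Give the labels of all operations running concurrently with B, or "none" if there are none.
Answer: A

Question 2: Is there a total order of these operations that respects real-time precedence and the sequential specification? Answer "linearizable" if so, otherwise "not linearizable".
not linearizable

the violation lands at event 9, E's response at time 9: events 1..8 linearize, events 1..9 do not
checked exhaustively: 3 real-time-consistent orders of 4 completed operations, zero legal atomic register replays
include/drop combinations of the 1 pending operation (A) were all tried; none helps
sample order B, C, D, E (pending dropped) stalls at step 4 — E read() → 2 has no legal effect
sample order B, D, C, E (pending dropped) stalls at step 2 — D read() → 66 has no legal effect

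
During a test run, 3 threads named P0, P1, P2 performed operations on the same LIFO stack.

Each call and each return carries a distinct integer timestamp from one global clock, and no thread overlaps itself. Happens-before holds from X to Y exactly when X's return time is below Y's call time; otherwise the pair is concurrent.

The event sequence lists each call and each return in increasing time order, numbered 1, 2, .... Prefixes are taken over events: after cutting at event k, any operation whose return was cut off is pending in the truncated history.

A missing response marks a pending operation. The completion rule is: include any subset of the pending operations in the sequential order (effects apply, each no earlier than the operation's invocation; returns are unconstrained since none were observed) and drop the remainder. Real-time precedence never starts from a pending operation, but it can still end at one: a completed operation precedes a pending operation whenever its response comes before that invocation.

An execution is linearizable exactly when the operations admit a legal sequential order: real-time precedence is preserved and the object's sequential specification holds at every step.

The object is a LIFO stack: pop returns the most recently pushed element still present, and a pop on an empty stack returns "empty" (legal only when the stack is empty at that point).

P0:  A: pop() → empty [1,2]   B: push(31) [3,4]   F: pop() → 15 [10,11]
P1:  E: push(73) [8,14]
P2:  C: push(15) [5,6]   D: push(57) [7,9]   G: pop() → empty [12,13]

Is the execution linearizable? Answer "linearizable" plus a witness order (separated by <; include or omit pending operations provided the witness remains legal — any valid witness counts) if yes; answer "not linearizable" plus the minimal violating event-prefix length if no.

the violation lands at event 11, F's response at time 11: events 1..10 linearize, events 1..11 do not
a single order respects real time; the 5 completed LIFO stack operations fail replay along it
completion choices over the 1 pending operation (E) were checked; none helps
for example A, B, C, D, F (pending dropped) fails at step 5: F pop() → 15 is not legal there

not linearizable — minimal violating prefix: 11 events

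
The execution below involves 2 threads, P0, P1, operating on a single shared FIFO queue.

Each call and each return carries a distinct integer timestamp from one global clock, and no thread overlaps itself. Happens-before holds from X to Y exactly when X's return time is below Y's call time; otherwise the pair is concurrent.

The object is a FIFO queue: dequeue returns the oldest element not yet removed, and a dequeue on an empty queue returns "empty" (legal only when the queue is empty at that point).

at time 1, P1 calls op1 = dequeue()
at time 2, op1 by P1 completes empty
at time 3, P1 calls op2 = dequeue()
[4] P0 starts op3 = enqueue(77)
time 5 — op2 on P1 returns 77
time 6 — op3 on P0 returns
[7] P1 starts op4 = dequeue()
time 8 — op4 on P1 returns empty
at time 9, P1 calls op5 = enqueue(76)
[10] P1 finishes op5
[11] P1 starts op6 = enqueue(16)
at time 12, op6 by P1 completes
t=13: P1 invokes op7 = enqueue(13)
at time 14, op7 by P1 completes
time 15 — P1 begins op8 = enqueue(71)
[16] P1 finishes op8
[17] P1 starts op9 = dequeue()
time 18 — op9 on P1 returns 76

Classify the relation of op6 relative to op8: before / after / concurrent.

before

op6 spans [11,12], op8 spans [15,16]
resp(op6)=12 < inv(op8)=15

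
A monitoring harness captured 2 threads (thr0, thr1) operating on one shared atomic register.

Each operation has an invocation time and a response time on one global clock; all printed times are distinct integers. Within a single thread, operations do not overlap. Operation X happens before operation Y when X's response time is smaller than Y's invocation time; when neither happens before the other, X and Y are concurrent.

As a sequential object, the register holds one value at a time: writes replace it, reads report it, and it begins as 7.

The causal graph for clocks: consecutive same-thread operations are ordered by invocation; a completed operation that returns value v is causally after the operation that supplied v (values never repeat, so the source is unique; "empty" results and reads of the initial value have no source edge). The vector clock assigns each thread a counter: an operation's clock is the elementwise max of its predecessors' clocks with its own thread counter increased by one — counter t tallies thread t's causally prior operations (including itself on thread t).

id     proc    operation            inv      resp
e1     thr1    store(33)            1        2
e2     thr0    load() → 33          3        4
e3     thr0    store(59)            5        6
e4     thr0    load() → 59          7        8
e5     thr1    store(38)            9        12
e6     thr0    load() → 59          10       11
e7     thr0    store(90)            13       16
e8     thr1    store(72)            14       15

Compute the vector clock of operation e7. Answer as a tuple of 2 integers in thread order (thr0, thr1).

(5, 1)

no predecessors for e1 (invoked 1): thr1 increments from zero → (0, 1)
invoked at 9, e5 merges VC(e1)=(0, 1) and bumps thr1's slot → (0, 2)
invoked at 3, e2 merges VC(e1)=(0, 1) and bumps thr0's slot → (1, 1)
invoked at 14, e8 merges VC(e5)=(0, 2) and bumps thr1's slot → (0, 3)
invoked at 5, e3 merges VC(e2)=(1, 1) and bumps thr0's slot → (2, 1)
invoked at 7, e4 merges VC(e3)=(2, 1) and bumps thr0's slot → (3, 1)
invoked at 10, e6 merges VC(e3)=(2, 1), VC(e4)=(3, 1) and bumps thr0's slot → (4, 1)
invoked at 13, e7 merges VC(e6)=(4, 1) and bumps thr0's slot → (5, 1)
target: VC(e7) = (5, 1)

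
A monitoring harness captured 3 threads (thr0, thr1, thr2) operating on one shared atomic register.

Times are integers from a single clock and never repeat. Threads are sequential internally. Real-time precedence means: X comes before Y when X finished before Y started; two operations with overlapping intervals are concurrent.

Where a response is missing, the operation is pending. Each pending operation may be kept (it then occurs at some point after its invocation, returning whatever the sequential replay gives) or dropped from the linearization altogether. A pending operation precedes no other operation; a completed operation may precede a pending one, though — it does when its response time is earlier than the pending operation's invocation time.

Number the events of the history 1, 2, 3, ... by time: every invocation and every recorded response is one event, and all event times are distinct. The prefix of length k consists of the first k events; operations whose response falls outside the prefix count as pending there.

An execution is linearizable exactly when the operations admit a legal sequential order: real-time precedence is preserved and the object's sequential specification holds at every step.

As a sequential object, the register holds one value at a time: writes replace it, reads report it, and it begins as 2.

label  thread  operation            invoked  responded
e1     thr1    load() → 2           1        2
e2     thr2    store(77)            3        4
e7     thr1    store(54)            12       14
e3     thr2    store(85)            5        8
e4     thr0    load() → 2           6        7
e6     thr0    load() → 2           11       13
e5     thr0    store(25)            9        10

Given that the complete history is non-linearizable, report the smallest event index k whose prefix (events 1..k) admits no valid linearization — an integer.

7

events 1..6 are still linearizable — one witness is e1, e2:
1. e1 load() → 2, leaving value 2
2. e2 store(77), leaving value 77
include event 7 — e4 responding at 7 — and every candidate order breaks
no escape via the 1 pending operation (e3): every completion choice fails
e.g. e1, e2, e4 (pending dropped): illegal at step 3, since e4 load() → 2 cannot apply there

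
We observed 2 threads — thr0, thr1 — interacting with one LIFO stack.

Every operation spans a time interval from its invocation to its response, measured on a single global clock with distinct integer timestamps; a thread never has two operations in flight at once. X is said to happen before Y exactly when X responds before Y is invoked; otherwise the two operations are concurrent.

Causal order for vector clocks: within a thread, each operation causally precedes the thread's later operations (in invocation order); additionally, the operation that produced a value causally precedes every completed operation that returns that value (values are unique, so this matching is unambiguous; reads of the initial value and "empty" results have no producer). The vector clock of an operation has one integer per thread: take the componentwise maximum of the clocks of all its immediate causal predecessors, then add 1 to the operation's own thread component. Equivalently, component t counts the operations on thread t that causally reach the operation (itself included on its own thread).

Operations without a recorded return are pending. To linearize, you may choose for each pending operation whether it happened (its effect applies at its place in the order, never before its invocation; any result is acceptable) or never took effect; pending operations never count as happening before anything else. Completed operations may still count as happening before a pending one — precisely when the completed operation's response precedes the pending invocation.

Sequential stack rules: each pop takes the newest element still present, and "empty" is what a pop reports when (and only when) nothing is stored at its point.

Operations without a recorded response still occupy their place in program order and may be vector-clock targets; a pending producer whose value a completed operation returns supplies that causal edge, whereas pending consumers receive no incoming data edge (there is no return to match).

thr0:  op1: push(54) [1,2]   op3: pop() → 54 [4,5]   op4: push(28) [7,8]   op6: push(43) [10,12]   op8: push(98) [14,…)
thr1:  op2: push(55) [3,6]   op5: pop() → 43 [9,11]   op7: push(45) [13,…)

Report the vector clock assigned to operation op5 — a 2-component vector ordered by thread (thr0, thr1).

op2, invoked 3, has no incoming edges; only thr1's bump applies → (0, 1)
op1, invoked 1, has no incoming edges; only thr0's bump applies → (1, 0)
from VC(op1)=(1, 0), op3 (invoked 4) maxes components and bumps thr0 → (2, 0)
from VC(op3)=(2, 0), op4 (invoked 7) maxes components and bumps thr0 → (3, 0)
from VC(op4)=(3, 0), op6 (invoked 10) maxes components and bumps thr0 → (4, 0)
from VC(op6)=(4, 0), op8 (invoked 14) maxes components and bumps thr0 → (5, 0)
from VC(op2)=(0, 1), VC(op6)=(4, 0), op5 (invoked 9) maxes components and bumps thr1 → (4, 2)
from VC(op5)=(4, 2), op7 (invoked 13) maxes components and bumps thr1 → (4, 3)
target: VC(op5) = (4, 2)

(4, 2)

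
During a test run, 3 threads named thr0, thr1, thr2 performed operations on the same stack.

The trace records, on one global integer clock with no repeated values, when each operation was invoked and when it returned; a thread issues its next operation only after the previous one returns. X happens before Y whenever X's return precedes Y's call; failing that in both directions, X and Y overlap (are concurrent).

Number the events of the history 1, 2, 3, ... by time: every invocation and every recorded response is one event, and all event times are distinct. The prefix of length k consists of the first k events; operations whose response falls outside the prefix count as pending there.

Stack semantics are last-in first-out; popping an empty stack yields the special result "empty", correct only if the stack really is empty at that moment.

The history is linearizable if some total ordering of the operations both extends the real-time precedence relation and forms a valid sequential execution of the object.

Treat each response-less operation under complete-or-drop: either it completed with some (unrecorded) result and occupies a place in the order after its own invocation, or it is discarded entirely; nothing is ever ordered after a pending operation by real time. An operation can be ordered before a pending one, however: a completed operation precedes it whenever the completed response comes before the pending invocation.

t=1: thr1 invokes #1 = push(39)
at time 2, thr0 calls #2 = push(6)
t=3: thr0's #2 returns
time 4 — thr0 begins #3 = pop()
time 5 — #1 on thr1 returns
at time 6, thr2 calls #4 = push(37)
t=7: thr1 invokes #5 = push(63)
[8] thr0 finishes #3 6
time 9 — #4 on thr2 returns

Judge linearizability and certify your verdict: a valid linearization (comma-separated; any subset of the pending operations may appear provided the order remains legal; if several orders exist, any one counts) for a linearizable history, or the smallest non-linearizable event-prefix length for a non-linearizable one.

step 1: #1 push(39) — stack <39>
step 2: #2 push(6) — stack <39,6>
step 3: #3 pop() → 6 — stack <39>
step 4: #4 push(37) — stack <39,37>

linearizable — witness: #1, #2, #3, #4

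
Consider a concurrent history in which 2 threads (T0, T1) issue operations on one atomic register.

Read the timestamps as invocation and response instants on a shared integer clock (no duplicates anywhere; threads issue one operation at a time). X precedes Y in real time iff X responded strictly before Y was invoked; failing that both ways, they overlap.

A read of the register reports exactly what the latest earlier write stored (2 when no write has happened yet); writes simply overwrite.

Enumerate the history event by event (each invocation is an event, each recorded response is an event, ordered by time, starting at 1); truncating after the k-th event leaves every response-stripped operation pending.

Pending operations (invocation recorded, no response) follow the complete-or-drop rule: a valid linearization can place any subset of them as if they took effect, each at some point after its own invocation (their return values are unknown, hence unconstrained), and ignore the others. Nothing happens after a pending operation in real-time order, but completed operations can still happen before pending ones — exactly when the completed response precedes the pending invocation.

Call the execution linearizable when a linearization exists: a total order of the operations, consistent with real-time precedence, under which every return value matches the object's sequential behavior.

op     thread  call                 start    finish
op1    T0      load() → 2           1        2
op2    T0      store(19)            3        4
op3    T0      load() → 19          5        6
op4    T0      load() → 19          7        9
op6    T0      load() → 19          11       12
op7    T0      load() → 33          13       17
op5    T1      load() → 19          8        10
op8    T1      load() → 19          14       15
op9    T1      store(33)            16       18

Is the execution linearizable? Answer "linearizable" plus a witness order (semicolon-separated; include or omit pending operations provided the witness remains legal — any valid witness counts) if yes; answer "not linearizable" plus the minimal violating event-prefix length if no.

linearizable — witness: op1; op2; op3; op4; op5; op6; op8; op9; op7

after step 1 (op1 load() → 2): value 2
after step 2 (op2 store(19)): value 19
after step 3 (op3 load() → 19): value 19
after step 4 (op4 load() → 19): value 19
after step 5 (op5 load() → 19): value 19
after step 6 (op6 load() → 19): value 19
after step 7 (op8 load() → 19): value 19
after step 8 (op9 store(33)): value 33
after step 9 (op7 load() → 33): value 33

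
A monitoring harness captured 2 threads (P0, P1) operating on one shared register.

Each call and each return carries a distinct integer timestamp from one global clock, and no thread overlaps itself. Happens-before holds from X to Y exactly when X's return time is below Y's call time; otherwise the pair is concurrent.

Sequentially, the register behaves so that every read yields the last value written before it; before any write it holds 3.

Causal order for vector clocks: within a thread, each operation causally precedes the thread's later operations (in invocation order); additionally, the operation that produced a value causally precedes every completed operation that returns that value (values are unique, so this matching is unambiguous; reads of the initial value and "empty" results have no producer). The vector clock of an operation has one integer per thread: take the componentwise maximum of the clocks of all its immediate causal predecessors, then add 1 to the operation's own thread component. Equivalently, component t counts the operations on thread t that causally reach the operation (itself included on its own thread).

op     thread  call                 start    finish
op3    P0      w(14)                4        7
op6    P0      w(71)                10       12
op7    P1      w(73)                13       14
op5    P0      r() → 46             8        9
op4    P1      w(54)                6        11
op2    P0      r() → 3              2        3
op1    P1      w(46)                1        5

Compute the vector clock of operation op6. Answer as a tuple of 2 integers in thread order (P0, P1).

(4, 1)

root op op1, invoked 1: fresh clock plus P1's own tick → (0, 1)
root op op2, invoked 2: fresh clock plus P0's own tick → (1, 0)
op4 (invocation 6): componentwise max over VC(op1)=(0, 1), +1 at P1, giving (0, 2)
op3 (invocation 4): componentwise max over VC(op2)=(1, 0), +1 at P0, giving (2, 0)
op7 (invocation 13): componentwise max over VC(op4)=(0, 2), +1 at P1, giving (0, 3)
op5 (invocation 8): componentwise max over VC(op1)=(0, 1), VC(op3)=(2, 0), +1 at P0, giving (3, 1)
op6 (invocation 10): componentwise max over VC(op5)=(3, 1), +1 at P0, giving (4, 1)
target: VC(op6) = (4, 1)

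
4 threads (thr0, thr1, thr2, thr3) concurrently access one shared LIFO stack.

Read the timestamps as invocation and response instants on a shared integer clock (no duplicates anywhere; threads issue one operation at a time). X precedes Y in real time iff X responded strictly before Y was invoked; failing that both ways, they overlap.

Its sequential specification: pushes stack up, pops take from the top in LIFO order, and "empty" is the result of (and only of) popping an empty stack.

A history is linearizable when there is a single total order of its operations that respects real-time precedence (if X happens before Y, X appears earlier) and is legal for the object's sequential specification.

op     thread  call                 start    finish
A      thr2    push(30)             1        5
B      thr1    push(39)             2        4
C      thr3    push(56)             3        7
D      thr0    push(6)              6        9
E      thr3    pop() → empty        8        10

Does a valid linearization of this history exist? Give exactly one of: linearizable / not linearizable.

not linearizable

cut after 9 events: linearizable; cut after 10 events (E responds, time 10): not linearizable
5 completed operations, 14 real-time-consistent orders — every LIFO stack replay fails
e.g. A, B, C, D, E: illegal at step 5, since E pop() → empty cannot apply there
e.g. A, B, C, E, D: illegal at step 4, since E pop() → empty cannot apply there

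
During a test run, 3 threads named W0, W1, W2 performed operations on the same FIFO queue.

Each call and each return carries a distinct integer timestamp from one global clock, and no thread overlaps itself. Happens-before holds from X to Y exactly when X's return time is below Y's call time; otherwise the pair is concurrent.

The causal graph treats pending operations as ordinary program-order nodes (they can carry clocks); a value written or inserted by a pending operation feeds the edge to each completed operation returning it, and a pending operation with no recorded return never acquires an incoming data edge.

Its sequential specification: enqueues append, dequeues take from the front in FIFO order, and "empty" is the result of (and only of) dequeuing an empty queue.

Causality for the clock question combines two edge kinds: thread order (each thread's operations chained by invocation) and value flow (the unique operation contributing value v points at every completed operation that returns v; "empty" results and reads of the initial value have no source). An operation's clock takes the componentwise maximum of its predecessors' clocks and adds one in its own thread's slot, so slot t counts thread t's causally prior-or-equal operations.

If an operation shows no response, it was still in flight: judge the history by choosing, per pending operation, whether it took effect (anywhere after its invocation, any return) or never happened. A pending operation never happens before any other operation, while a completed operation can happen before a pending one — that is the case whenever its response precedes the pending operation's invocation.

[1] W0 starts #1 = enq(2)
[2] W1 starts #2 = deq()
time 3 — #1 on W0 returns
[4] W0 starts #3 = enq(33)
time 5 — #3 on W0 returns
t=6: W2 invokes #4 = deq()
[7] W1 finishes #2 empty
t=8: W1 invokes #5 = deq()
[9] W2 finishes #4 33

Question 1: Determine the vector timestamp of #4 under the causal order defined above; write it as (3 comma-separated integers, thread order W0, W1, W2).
VC(#2, invoked at 2): no causal predecessors; +1 on W1 → (0, 1, 0)
VC(#1, invoked at 1): no causal predecessors; +1 on W0 → (1, 0, 0)
VC(#5, invoked at 8): max of VC(#2)=(0, 1, 0), then +1 on thread W1 → (0, 2, 0)
VC(#3, invoked at 4): max of VC(#1)=(1, 0, 0), then +1 on thread W0 → (2, 0, 0)
VC(#4, invoked at 6): max of VC(#3)=(2, 0, 0), then +1 on thread W2 → (2, 0, 1)
target: VC(#4) = (2, 0, 1)

(2, 0, 1)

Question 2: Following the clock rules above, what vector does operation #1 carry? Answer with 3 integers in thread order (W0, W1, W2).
#2 (invocation 2): nothing precedes it; W1's component alone gives (0, 1, 0)
#1 (invocation 1): nothing precedes it; W0's component alone gives (1, 0, 0)
#5 (invocation 8): componentwise max over VC(#2)=(0, 1, 0), +1 at W1, giving (0, 2, 0)
#3 (invocation 4): componentwise max over VC(#1)=(1, 0, 0), +1 at W0, giving (2, 0, 0)
#4 (invocation 6): componentwise max over VC(#3)=(2, 0, 0), +1 at W2, giving (2, 0, 1)
target: VC(#1) = (1, 0, 0)

(1, 0, 0)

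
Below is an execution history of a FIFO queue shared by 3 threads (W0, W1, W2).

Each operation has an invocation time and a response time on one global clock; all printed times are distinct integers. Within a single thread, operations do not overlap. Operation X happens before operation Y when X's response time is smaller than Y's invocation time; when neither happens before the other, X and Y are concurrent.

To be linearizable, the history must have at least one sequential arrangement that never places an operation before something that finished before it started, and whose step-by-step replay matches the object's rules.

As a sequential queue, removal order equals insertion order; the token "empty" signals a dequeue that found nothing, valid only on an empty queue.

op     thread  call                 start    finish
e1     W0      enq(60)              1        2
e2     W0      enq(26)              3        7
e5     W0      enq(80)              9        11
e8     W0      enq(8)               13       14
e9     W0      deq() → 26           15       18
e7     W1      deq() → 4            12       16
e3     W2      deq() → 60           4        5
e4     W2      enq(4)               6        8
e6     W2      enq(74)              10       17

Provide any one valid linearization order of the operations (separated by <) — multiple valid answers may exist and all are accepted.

e1 < e2 < e3 < e4 < e5 < e6 < e8 < e9 < e7

step 1: e1 enq(60) — queue <60>
step 2: e2 enq(26) — queue <60,26>
step 3: e3 deq() → 60 — queue <26>
step 4: e4 enq(4) — queue <26,4>
step 5: e5 enq(80) — queue <26,4,80>
step 6: e6 enq(74) — queue <26,4,80,74>
step 7: e8 enq(8) — queue <26,4,80,74,8>
step 8: e9 deq() → 26 — queue <4,80,74,8>
step 9: e7 deq() → 4 — queue <80,74,8>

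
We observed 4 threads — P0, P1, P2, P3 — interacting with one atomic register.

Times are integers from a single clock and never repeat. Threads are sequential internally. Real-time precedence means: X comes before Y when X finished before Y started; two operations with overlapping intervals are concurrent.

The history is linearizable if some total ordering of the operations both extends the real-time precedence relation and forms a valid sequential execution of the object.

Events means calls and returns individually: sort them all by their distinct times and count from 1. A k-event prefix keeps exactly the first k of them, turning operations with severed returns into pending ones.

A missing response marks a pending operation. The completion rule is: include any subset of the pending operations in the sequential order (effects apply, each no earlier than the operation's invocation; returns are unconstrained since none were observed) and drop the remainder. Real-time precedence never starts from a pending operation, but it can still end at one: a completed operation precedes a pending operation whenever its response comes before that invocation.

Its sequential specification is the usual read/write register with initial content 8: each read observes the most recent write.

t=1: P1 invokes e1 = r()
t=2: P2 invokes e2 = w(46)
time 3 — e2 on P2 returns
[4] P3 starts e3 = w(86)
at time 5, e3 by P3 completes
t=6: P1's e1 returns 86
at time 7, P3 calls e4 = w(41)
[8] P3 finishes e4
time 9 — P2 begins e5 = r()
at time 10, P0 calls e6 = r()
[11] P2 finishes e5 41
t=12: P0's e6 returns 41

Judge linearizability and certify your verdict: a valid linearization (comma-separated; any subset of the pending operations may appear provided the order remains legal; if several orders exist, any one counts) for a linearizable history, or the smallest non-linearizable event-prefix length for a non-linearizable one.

1. e2 w(46), leaving value 46
2. e3 w(86), leaving value 86
3. e1 r() → 86, leaving value 86
4. e4 w(41), leaving value 41
5. e5 r() → 41, leaving value 41
6. e6 r() → 41, leaving value 41

linearizable — witness: e2, e3, e1, e4, e5, e6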